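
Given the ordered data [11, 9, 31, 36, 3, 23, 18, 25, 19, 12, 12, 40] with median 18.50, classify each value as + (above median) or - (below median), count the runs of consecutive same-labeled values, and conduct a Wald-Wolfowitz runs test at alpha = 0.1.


Step 1: Compute median = 18.50; label A = above, B = below.
Labels in order: BBAABABAABBA  (n_A = 6, n_B = 6)
Step 2: Count runs R = 8.
Step 3: Under H0 (random ordering), E[R] = 2*n_A*n_B/(n_A+n_B) + 1 = 2*6*6/12 + 1 = 7.0000.
        Var[R] = 2*n_A*n_B*(2*n_A*n_B - n_A - n_B) / ((n_A+n_B)^2 * (n_A+n_B-1)) = 4320/1584 = 2.7273.
        SD[R] = 1.6514.
Step 4: Continuity-corrected z = (R - 0.5 - E[R]) / SD[R] = (8 - 0.5 - 7.0000) / 1.6514 = 0.3028.
Step 5: Two-sided p-value via normal approximation = 2*(1 - Phi(|z|)) = 0.762069.
Step 6: alpha = 0.1. fail to reject H0.

R = 8, z = 0.3028, p = 0.762069, fail to reject H0.


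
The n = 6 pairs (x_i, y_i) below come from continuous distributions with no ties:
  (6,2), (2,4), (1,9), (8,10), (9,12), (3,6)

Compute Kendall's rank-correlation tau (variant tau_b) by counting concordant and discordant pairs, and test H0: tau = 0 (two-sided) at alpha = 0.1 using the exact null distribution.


Step 1: Enumerate the 15 unordered pairs (i,j) with i<j and classify each by sign(x_j-x_i) * sign(y_j-y_i).
  (1,2):dx=-4,dy=+2->D; (1,3):dx=-5,dy=+7->D; (1,4):dx=+2,dy=+8->C; (1,5):dx=+3,dy=+10->C
  (1,6):dx=-3,dy=+4->D; (2,3):dx=-1,dy=+5->D; (2,4):dx=+6,dy=+6->C; (2,5):dx=+7,dy=+8->C
  (2,6):dx=+1,dy=+2->C; (3,4):dx=+7,dy=+1->C; (3,5):dx=+8,dy=+3->C; (3,6):dx=+2,dy=-3->D
  (4,5):dx=+1,dy=+2->C; (4,6):dx=-5,dy=-4->C; (5,6):dx=-6,dy=-6->C
Step 2: C = 10, D = 5, total pairs = 15.
Step 3: tau = (C - D)/(n(n-1)/2) = (10 - 5)/15 = 0.333333.
Step 4: Exact two-sided p-value (enumerate n! = 720 permutations of y under H0): p = 0.469444.
Step 5: alpha = 0.1. fail to reject H0.

tau_b = 0.3333 (C=10, D=5), p = 0.469444, fail to reject H0.


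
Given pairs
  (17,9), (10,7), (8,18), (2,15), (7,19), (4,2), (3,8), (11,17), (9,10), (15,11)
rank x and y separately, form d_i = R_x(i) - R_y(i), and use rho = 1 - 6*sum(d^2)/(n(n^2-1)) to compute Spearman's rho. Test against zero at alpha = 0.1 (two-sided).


Step 1: Rank x and y separately (midranks; no ties here).
rank(x): 17->10, 10->7, 8->5, 2->1, 7->4, 4->3, 3->2, 11->8, 9->6, 15->9
rank(y): 9->4, 7->2, 18->9, 15->7, 19->10, 2->1, 8->3, 17->8, 10->5, 11->6
Step 2: d_i = R_x(i) - R_y(i); compute d_i^2.
  (10-4)^2=36, (7-2)^2=25, (5-9)^2=16, (1-7)^2=36, (4-10)^2=36, (3-1)^2=4, (2-3)^2=1, (8-8)^2=0, (6-5)^2=1, (9-6)^2=9
sum(d^2) = 164.
Step 3: rho = 1 - 6*164 / (10*(10^2 - 1)) = 1 - 984/990 = 0.006061.
Step 4: Under H0, t = rho * sqrt((n-2)/(1-rho^2)) = 0.0171 ~ t(8).
Step 5: Two-sided p-value from the t-distribution with 8 df = 0.986743.
Step 6: alpha = 0.1. fail to reject H0.

rho = 0.0061, p = 0.986743, fail to reject H0 at alpha = 0.1.


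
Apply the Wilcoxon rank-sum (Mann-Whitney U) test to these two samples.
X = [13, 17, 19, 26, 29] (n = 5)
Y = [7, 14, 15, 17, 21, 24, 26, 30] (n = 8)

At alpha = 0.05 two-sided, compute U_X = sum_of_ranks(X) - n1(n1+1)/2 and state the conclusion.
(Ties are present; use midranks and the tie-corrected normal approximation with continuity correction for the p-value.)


Step 1: Combine and sort all 13 observations; assign midranks.
sorted (value, group): (7,Y), (13,X), (14,Y), (15,Y), (17,X), (17,Y), (19,X), (21,Y), (24,Y), (26,X), (26,Y), (29,X), (30,Y)
ranks: 7->1, 13->2, 14->3, 15->4, 17->5.5, 17->5.5, 19->7, 21->8, 24->9, 26->10.5, 26->10.5, 29->12, 30->13
Step 2: Rank sum for X: R1 = 2 + 5.5 + 7 + 10.5 + 12 = 37.
Step 3: U_X = R1 - n1(n1+1)/2 = 37 - 5*6/2 = 37 - 15 = 22.
       U_Y = n1*n2 - U_X = 40 - 22 = 18.
Step 4: Ties are present, so use the tie-corrected normal approximation (with continuity correction) for the p-value.
Step 5: p-value = 0.825728; compare to alpha = 0.05. fail to reject H0.

U_X = 22, p = 0.825728, fail to reject H0 at alpha = 0.05.


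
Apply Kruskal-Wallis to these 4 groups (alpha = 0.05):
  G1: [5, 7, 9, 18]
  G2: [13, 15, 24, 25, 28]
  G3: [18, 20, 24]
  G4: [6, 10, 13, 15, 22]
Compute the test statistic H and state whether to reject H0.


Step 1: Combine all N = 17 observations and assign midranks.
sorted (value, group, rank): (5,G1,1), (6,G4,2), (7,G1,3), (9,G1,4), (10,G4,5), (13,G2,6.5), (13,G4,6.5), (15,G2,8.5), (15,G4,8.5), (18,G1,10.5), (18,G3,10.5), (20,G3,12), (22,G4,13), (24,G2,14.5), (24,G3,14.5), (25,G2,16), (28,G2,17)
Step 2: Sum ranks within each group.
R_1 = 18.5 (n_1 = 4)
R_2 = 62.5 (n_2 = 5)
R_3 = 37 (n_3 = 3)
R_4 = 35 (n_4 = 5)
Step 3: H = 12/(N(N+1)) * sum(R_i^2/n_i) - 3(N+1)
     = 12/(17*18) * (18.5^2/4 + 62.5^2/5 + 37^2/3 + 35^2/5) - 3*18
     = 0.039216 * 1568.15 - 54
     = 7.495915.
Step 4: Ties present; correction factor C = 1 - 24/(17^3 - 17) = 0.995098. Corrected H = 7.495915 / 0.995098 = 7.532841.
Step 5: Under H0, H ~ chi^2(3); p-value = 0.056721.
Step 6: alpha = 0.05. fail to reject H0.

H = 7.5328, df = 3, p = 0.056721, fail to reject H0.


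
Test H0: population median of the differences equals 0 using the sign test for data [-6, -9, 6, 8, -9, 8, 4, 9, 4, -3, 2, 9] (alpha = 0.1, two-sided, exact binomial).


Step 1: Discard zero differences. Original n = 12; n_eff = number of nonzero differences = 12.
Nonzero differences (with sign): -6, -9, +6, +8, -9, +8, +4, +9, +4, -3, +2, +9
Step 2: Count signs: positive = 8, negative = 4.
Step 3: Under H0: P(positive) = 0.5, so the number of positives S ~ Bin(12, 0.5).
Step 4: Two-sided exact p-value = sum of Bin(12,0.5) probabilities at or below the observed probability = 0.387695.
Step 5: alpha = 0.1. fail to reject H0.

n_eff = 12, pos = 8, neg = 4, p = 0.387695, fail to reject H0.


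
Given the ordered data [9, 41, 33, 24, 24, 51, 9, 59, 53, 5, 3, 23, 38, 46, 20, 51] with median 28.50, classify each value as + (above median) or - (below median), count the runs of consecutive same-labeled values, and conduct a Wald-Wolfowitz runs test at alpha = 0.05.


Step 1: Compute median = 28.50; label A = above, B = below.
Labels in order: BAABBABAABBBAABA  (n_A = 8, n_B = 8)
Step 2: Count runs R = 10.
Step 3: Under H0 (random ordering), E[R] = 2*n_A*n_B/(n_A+n_B) + 1 = 2*8*8/16 + 1 = 9.0000.
        Var[R] = 2*n_A*n_B*(2*n_A*n_B - n_A - n_B) / ((n_A+n_B)^2 * (n_A+n_B-1)) = 14336/3840 = 3.7333.
        SD[R] = 1.9322.
Step 4: Continuity-corrected z = (R - 0.5 - E[R]) / SD[R] = (10 - 0.5 - 9.0000) / 1.9322 = 0.2588.
Step 5: Two-sided p-value via normal approximation = 2*(1 - Phi(|z|)) = 0.795809.
Step 6: alpha = 0.05. fail to reject H0.

R = 10, z = 0.2588, p = 0.795809, fail to reject H0.


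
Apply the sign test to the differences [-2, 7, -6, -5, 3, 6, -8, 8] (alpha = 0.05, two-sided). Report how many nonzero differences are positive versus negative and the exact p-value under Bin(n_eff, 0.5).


Step 1: Discard zero differences. Original n = 8; n_eff = number of nonzero differences = 8.
Nonzero differences (with sign): -2, +7, -6, -5, +3, +6, -8, +8
Step 2: Count signs: positive = 4, negative = 4.
Step 3: Under H0: P(positive) = 0.5, so the number of positives S ~ Bin(8, 0.5).
Step 4: Two-sided exact p-value = sum of Bin(8,0.5) probabilities at or below the observed probability = 1.000000.
Step 5: alpha = 0.05. fail to reject H0.

n_eff = 8, pos = 4, neg = 4, p = 1.000000, fail to reject H0.


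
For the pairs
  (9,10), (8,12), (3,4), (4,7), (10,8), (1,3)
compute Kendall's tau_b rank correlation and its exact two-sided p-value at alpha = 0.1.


Step 1: Enumerate the 15 unordered pairs (i,j) with i<j and classify each by sign(x_j-x_i) * sign(y_j-y_i).
  (1,2):dx=-1,dy=+2->D; (1,3):dx=-6,dy=-6->C; (1,4):dx=-5,dy=-3->C; (1,5):dx=+1,dy=-2->D
  (1,6):dx=-8,dy=-7->C; (2,3):dx=-5,dy=-8->C; (2,4):dx=-4,dy=-5->C; (2,5):dx=+2,dy=-4->D
  (2,6):dx=-7,dy=-9->C; (3,4):dx=+1,dy=+3->C; (3,5):dx=+7,dy=+4->C; (3,6):dx=-2,dy=-1->C
  (4,5):dx=+6,dy=+1->C; (4,6):dx=-3,dy=-4->C; (5,6):dx=-9,dy=-5->C
Step 2: C = 12, D = 3, total pairs = 15.
Step 3: tau = (C - D)/(n(n-1)/2) = (12 - 3)/15 = 0.600000.
Step 4: Exact two-sided p-value (enumerate n! = 720 permutations of y under H0): p = 0.136111.
Step 5: alpha = 0.1. fail to reject H0.

tau_b = 0.6000 (C=12, D=3), p = 0.136111, fail to reject H0.


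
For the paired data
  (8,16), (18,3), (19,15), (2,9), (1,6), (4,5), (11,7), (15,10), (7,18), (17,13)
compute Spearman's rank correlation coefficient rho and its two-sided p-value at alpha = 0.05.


Step 1: Rank x and y separately (midranks; no ties here).
rank(x): 8->5, 18->9, 19->10, 2->2, 1->1, 4->3, 11->6, 15->7, 7->4, 17->8
rank(y): 16->9, 3->1, 15->8, 9->5, 6->3, 5->2, 7->4, 10->6, 18->10, 13->7
Step 2: d_i = R_x(i) - R_y(i); compute d_i^2.
  (5-9)^2=16, (9-1)^2=64, (10-8)^2=4, (2-5)^2=9, (1-3)^2=4, (3-2)^2=1, (6-4)^2=4, (7-6)^2=1, (4-10)^2=36, (8-7)^2=1
sum(d^2) = 140.
Step 3: rho = 1 - 6*140 / (10*(10^2 - 1)) = 1 - 840/990 = 0.151515.
Step 4: Under H0, t = rho * sqrt((n-2)/(1-rho^2)) = 0.4336 ~ t(8).
Step 5: Two-sided p-value from the t-distribution with 8 df = 0.676065.
Step 6: alpha = 0.05. fail to reject H0.

rho = 0.1515, p = 0.676065, fail to reject H0 at alpha = 0.05.


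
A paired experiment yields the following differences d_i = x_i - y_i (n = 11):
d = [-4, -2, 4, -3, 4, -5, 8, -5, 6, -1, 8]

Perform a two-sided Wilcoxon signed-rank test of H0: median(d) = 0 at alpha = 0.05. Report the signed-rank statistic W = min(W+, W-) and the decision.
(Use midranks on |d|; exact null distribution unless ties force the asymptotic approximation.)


Step 1: Drop any zero differences (none here) and take |d_i|.
|d| = [4, 2, 4, 3, 4, 5, 8, 5, 6, 1, 8]
Step 2: Midrank |d_i| (ties get averaged ranks).
ranks: |4|->5, |2|->2, |4|->5, |3|->3, |4|->5, |5|->7.5, |8|->10.5, |5|->7.5, |6|->9, |1|->1, |8|->10.5
Step 3: Attach original signs; sum ranks with positive sign and with negative sign.
W+ = 5 + 5 + 10.5 + 9 + 10.5 = 40
W- = 5 + 2 + 3 + 7.5 + 7.5 + 1 = 26
(Check: W+ + W- = 66 should equal n(n+1)/2 = 66.)
Step 4: Test statistic W = min(W+, W-) = 26.
Step 5: Ties in |d|, so use the tie-corrected normal approximation.
        E[W] = n(n+1)/4 = 11*12/4 = 33.
        Tie groups: |d|=4 (t=3), |d|=5 (t=2), |d|=8 (t=2); sum(t^3 - t) = 36.
        Var[W] = n(n+1)(2n+1)/24 - sum(t^3-t)/48 = 3036/24 - 36/48 = 125.75.
        z = (W - E[W]) / sqrt(Var[W]) = (26 - 33) / 11.2138 = -0.6242.
        Two-sided p = 2*Phi(z) = 0.532477.
Step 6: alpha = 0.05. fail to reject H0.

W+ = 40, W- = 26, W = min = 26, p = 0.532477, fail to reject H0.


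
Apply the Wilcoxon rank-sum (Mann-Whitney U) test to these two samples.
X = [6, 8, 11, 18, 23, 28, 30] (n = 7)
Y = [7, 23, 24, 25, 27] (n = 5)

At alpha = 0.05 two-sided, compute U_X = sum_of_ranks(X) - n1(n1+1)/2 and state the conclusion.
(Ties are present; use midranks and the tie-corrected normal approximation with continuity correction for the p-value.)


Step 1: Combine and sort all 12 observations; assign midranks.
sorted (value, group): (6,X), (7,Y), (8,X), (11,X), (18,X), (23,X), (23,Y), (24,Y), (25,Y), (27,Y), (28,X), (30,X)
ranks: 6->1, 7->2, 8->3, 11->4, 18->5, 23->6.5, 23->6.5, 24->8, 25->9, 27->10, 28->11, 30->12
Step 2: Rank sum for X: R1 = 1 + 3 + 4 + 5 + 6.5 + 11 + 12 = 42.5.
Step 3: U_X = R1 - n1(n1+1)/2 = 42.5 - 7*8/2 = 42.5 - 28 = 14.5.
       U_Y = n1*n2 - U_X = 35 - 14.5 = 20.5.
Step 4: Ties are present, so use the tie-corrected normal approximation (with continuity correction) for the p-value.
Step 5: p-value = 0.684221; compare to alpha = 0.05. fail to reject H0.

U_X = 14.5, p = 0.684221, fail to reject H0 at alpha = 0.05.


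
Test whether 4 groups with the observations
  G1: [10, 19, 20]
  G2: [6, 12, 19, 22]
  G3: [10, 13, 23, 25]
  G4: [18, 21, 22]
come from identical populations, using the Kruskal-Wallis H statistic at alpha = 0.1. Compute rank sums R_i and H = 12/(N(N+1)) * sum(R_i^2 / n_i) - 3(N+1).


Step 1: Combine all N = 14 observations and assign midranks.
sorted (value, group, rank): (6,G2,1), (10,G1,2.5), (10,G3,2.5), (12,G2,4), (13,G3,5), (18,G4,6), (19,G1,7.5), (19,G2,7.5), (20,G1,9), (21,G4,10), (22,G2,11.5), (22,G4,11.5), (23,G3,13), (25,G3,14)
Step 2: Sum ranks within each group.
R_1 = 19 (n_1 = 3)
R_2 = 24 (n_2 = 4)
R_3 = 34.5 (n_3 = 4)
R_4 = 27.5 (n_4 = 3)
Step 3: H = 12/(N(N+1)) * sum(R_i^2/n_i) - 3(N+1)
     = 12/(14*15) * (19^2/3 + 24^2/4 + 34.5^2/4 + 27.5^2/3) - 3*15
     = 0.057143 * 813.979 - 45
     = 1.513095.
Step 4: Ties present; correction factor C = 1 - 18/(14^3 - 14) = 0.993407. Corrected H = 1.513095 / 0.993407 = 1.523138.
Step 5: Under H0, H ~ chi^2(3); p-value = 0.676941.
Step 6: alpha = 0.1. fail to reject H0.

H = 1.5231, df = 3, p = 0.676941, fail to reject H0.


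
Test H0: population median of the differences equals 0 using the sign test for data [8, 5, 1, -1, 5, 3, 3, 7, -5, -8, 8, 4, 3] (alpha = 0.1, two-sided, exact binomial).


Step 1: Discard zero differences. Original n = 13; n_eff = number of nonzero differences = 13.
Nonzero differences (with sign): +8, +5, +1, -1, +5, +3, +3, +7, -5, -8, +8, +4, +3
Step 2: Count signs: positive = 10, negative = 3.
Step 3: Under H0: P(positive) = 0.5, so the number of positives S ~ Bin(13, 0.5).
Step 4: Two-sided exact p-value = sum of Bin(13,0.5) probabilities at or below the observed probability = 0.092285.
Step 5: alpha = 0.1. reject H0.

n_eff = 13, pos = 10, neg = 3, p = 0.092285, reject H0.


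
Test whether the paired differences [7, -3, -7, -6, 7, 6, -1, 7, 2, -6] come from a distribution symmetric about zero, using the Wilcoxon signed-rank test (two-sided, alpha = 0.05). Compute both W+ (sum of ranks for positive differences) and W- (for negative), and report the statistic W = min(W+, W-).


Step 1: Drop any zero differences (none here) and take |d_i|.
|d| = [7, 3, 7, 6, 7, 6, 1, 7, 2, 6]
Step 2: Midrank |d_i| (ties get averaged ranks).
ranks: |7|->8.5, |3|->3, |7|->8.5, |6|->5, |7|->8.5, |6|->5, |1|->1, |7|->8.5, |2|->2, |6|->5
Step 3: Attach original signs; sum ranks with positive sign and with negative sign.
W+ = 8.5 + 8.5 + 5 + 8.5 + 2 = 32.5
W- = 3 + 8.5 + 5 + 1 + 5 = 22.5
(Check: W+ + W- = 55 should equal n(n+1)/2 = 55.)
Step 4: Test statistic W = min(W+, W-) = 22.5.
Step 5: Ties in |d|, so use the tie-corrected normal approximation.
        E[W] = n(n+1)/4 = 10*11/4 = 27.5.
        Tie groups: |d|=6 (t=3), |d|=7 (t=4); sum(t^3 - t) = 84.
        Var[W] = n(n+1)(2n+1)/24 - sum(t^3-t)/48 = 2310/24 - 84/48 = 94.5.
        z = (W - E[W]) / sqrt(Var[W]) = (22.5 - 27.5) / 9.7211 = -0.5143.
        Two-sided p = 2*Phi(z) = 0.607011.
Step 6: alpha = 0.05. fail to reject H0.

W+ = 32.5, W- = 22.5, W = min = 22.5, p = 0.607011, fail to reject H0.


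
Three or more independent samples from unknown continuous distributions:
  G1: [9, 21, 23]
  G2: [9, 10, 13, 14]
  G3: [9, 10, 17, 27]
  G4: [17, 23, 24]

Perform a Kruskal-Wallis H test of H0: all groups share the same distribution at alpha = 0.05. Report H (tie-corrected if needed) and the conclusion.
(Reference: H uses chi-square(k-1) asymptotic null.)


Step 1: Combine all N = 14 observations and assign midranks.
sorted (value, group, rank): (9,G1,2), (9,G2,2), (9,G3,2), (10,G2,4.5), (10,G3,4.5), (13,G2,6), (14,G2,7), (17,G3,8.5), (17,G4,8.5), (21,G1,10), (23,G1,11.5), (23,G4,11.5), (24,G4,13), (27,G3,14)
Step 2: Sum ranks within each group.
R_1 = 23.5 (n_1 = 3)
R_2 = 19.5 (n_2 = 4)
R_3 = 29 (n_3 = 4)
R_4 = 33 (n_4 = 3)
Step 3: H = 12/(N(N+1)) * sum(R_i^2/n_i) - 3(N+1)
     = 12/(14*15) * (23.5^2/3 + 19.5^2/4 + 29^2/4 + 33^2/3) - 3*15
     = 0.057143 * 852.396 - 45
     = 3.708333.
Step 4: Ties present; correction factor C = 1 - 42/(14^3 - 14) = 0.984615. Corrected H = 3.708333 / 0.984615 = 3.766276.
Step 5: Under H0, H ~ chi^2(3); p-value = 0.287833.
Step 6: alpha = 0.05. fail to reject H0.

H = 3.7663, df = 3, p = 0.287833, fail to reject H0.


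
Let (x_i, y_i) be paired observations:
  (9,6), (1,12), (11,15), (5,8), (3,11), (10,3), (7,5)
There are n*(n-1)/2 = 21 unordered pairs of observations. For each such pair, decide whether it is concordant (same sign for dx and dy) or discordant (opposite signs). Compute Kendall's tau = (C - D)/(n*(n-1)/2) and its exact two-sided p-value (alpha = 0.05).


Step 1: Enumerate the 21 unordered pairs (i,j) with i<j and classify each by sign(x_j-x_i) * sign(y_j-y_i).
  (1,2):dx=-8,dy=+6->D; (1,3):dx=+2,dy=+9->C; (1,4):dx=-4,dy=+2->D; (1,5):dx=-6,dy=+5->D
  (1,6):dx=+1,dy=-3->D; (1,7):dx=-2,dy=-1->C; (2,3):dx=+10,dy=+3->C; (2,4):dx=+4,dy=-4->D
  (2,5):dx=+2,dy=-1->D; (2,6):dx=+9,dy=-9->D; (2,7):dx=+6,dy=-7->D; (3,4):dx=-6,dy=-7->C
  (3,5):dx=-8,dy=-4->C; (3,6):dx=-1,dy=-12->C; (3,7):dx=-4,dy=-10->C; (4,5):dx=-2,dy=+3->D
  (4,6):dx=+5,dy=-5->D; (4,7):dx=+2,dy=-3->D; (5,6):dx=+7,dy=-8->D; (5,7):dx=+4,dy=-6->D
  (6,7):dx=-3,dy=+2->D
Step 2: C = 7, D = 14, total pairs = 21.
Step 3: tau = (C - D)/(n(n-1)/2) = (7 - 14)/21 = -0.333333.
Step 4: Exact two-sided p-value (enumerate n! = 5040 permutations of y under H0): p = 0.381349.
Step 5: alpha = 0.05. fail to reject H0.

tau_b = -0.3333 (C=7, D=14), p = 0.381349, fail to reject H0.


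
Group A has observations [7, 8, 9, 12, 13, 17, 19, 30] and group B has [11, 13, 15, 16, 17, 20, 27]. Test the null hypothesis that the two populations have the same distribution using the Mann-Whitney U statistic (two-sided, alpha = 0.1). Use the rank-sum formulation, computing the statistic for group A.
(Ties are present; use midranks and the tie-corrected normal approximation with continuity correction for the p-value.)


Step 1: Combine and sort all 15 observations; assign midranks.
sorted (value, group): (7,X), (8,X), (9,X), (11,Y), (12,X), (13,X), (13,Y), (15,Y), (16,Y), (17,X), (17,Y), (19,X), (20,Y), (27,Y), (30,X)
ranks: 7->1, 8->2, 9->3, 11->4, 12->5, 13->6.5, 13->6.5, 15->8, 16->9, 17->10.5, 17->10.5, 19->12, 20->13, 27->14, 30->15
Step 2: Rank sum for X: R1 = 1 + 2 + 3 + 5 + 6.5 + 10.5 + 12 + 15 = 55.
Step 3: U_X = R1 - n1(n1+1)/2 = 55 - 8*9/2 = 55 - 36 = 19.
       U_Y = n1*n2 - U_X = 56 - 19 = 37.
Step 4: Ties are present, so use the tie-corrected normal approximation (with continuity correction) for the p-value.
Step 5: p-value = 0.324405; compare to alpha = 0.1. fail to reject H0.

U_X = 19, p = 0.324405, fail to reject H0 at alpha = 0.1.


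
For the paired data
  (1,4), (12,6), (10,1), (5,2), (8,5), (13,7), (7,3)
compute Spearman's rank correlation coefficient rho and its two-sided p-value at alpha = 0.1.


Step 1: Rank x and y separately (midranks; no ties here).
rank(x): 1->1, 12->6, 10->5, 5->2, 8->4, 13->7, 7->3
rank(y): 4->4, 6->6, 1->1, 2->2, 5->5, 7->7, 3->3
Step 2: d_i = R_x(i) - R_y(i); compute d_i^2.
  (1-4)^2=9, (6-6)^2=0, (5-1)^2=16, (2-2)^2=0, (4-5)^2=1, (7-7)^2=0, (3-3)^2=0
sum(d^2) = 26.
Step 3: rho = 1 - 6*26 / (7*(7^2 - 1)) = 1 - 156/336 = 0.535714.
Step 4: Under H0, t = rho * sqrt((n-2)/(1-rho^2)) = 1.4186 ~ t(5).
Step 5: Two-sided p-value from the t-distribution with 5 df = 0.215217.
Step 6: alpha = 0.1. fail to reject H0.

rho = 0.5357, p = 0.215217, fail to reject H0 at alpha = 0.1.


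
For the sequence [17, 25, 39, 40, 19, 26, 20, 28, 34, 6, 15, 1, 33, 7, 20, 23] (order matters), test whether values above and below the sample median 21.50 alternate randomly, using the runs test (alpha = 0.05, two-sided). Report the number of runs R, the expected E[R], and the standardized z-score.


Step 1: Compute median = 21.50; label A = above, B = below.
Labels in order: BAAABABAABBBABBA  (n_A = 8, n_B = 8)
Step 2: Count runs R = 10.
Step 3: Under H0 (random ordering), E[R] = 2*n_A*n_B/(n_A+n_B) + 1 = 2*8*8/16 + 1 = 9.0000.
        Var[R] = 2*n_A*n_B*(2*n_A*n_B - n_A - n_B) / ((n_A+n_B)^2 * (n_A+n_B-1)) = 14336/3840 = 3.7333.
        SD[R] = 1.9322.
Step 4: Continuity-corrected z = (R - 0.5 - E[R]) / SD[R] = (10 - 0.5 - 9.0000) / 1.9322 = 0.2588.
Step 5: Two-sided p-value via normal approximation = 2*(1 - Phi(|z|)) = 0.795809.
Step 6: alpha = 0.05. fail to reject H0.

R = 10, z = 0.2588, p = 0.795809, fail to reject H0.


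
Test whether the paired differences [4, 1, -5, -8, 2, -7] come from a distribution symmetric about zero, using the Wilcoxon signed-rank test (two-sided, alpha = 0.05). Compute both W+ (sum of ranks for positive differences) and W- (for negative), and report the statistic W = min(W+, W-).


Step 1: Drop any zero differences (none here) and take |d_i|.
|d| = [4, 1, 5, 8, 2, 7]
Step 2: Midrank |d_i| (ties get averaged ranks).
ranks: |4|->3, |1|->1, |5|->4, |8|->6, |2|->2, |7|->5
Step 3: Attach original signs; sum ranks with positive sign and with negative sign.
W+ = 3 + 1 + 2 = 6
W- = 4 + 6 + 5 = 15
(Check: W+ + W- = 21 should equal n(n+1)/2 = 21.)
Step 4: Test statistic W = min(W+, W-) = 6.
Step 5: No ties, so the exact null distribution over the 2^6 = 64 sign assignments gives the two-sided p-value = 0.437500.
Step 6: alpha = 0.05. fail to reject H0.

W+ = 6, W- = 15, W = min = 6, p = 0.437500, fail to reject H0.


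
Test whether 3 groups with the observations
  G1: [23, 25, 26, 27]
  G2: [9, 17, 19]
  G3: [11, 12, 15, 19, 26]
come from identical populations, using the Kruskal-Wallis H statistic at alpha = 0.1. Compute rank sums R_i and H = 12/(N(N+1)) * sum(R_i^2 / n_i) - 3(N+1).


Step 1: Combine all N = 12 observations and assign midranks.
sorted (value, group, rank): (9,G2,1), (11,G3,2), (12,G3,3), (15,G3,4), (17,G2,5), (19,G2,6.5), (19,G3,6.5), (23,G1,8), (25,G1,9), (26,G1,10.5), (26,G3,10.5), (27,G1,12)
Step 2: Sum ranks within each group.
R_1 = 39.5 (n_1 = 4)
R_2 = 12.5 (n_2 = 3)
R_3 = 26 (n_3 = 5)
Step 3: H = 12/(N(N+1)) * sum(R_i^2/n_i) - 3(N+1)
     = 12/(12*13) * (39.5^2/4 + 12.5^2/3 + 26^2/5) - 3*13
     = 0.076923 * 577.346 - 39
     = 5.411218.
Step 4: Ties present; correction factor C = 1 - 12/(12^3 - 12) = 0.993007. Corrected H = 5.411218 / 0.993007 = 5.449325.
Step 5: Under H0, H ~ chi^2(2); p-value = 0.065568.
Step 6: alpha = 0.1. reject H0.

H = 5.4493, df = 2, p = 0.065568, reject H0.


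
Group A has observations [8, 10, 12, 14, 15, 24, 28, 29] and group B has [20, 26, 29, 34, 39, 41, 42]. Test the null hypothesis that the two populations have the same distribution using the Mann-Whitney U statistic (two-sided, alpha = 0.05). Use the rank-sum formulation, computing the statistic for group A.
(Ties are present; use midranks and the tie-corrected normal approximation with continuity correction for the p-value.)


Step 1: Combine and sort all 15 observations; assign midranks.
sorted (value, group): (8,X), (10,X), (12,X), (14,X), (15,X), (20,Y), (24,X), (26,Y), (28,X), (29,X), (29,Y), (34,Y), (39,Y), (41,Y), (42,Y)
ranks: 8->1, 10->2, 12->3, 14->4, 15->5, 20->6, 24->7, 26->8, 28->9, 29->10.5, 29->10.5, 34->12, 39->13, 41->14, 42->15
Step 2: Rank sum for X: R1 = 1 + 2 + 3 + 4 + 5 + 7 + 9 + 10.5 = 41.5.
Step 3: U_X = R1 - n1(n1+1)/2 = 41.5 - 8*9/2 = 41.5 - 36 = 5.5.
       U_Y = n1*n2 - U_X = 56 - 5.5 = 50.5.
Step 4: Ties are present, so use the tie-corrected normal approximation (with continuity correction) for the p-value.
Step 5: p-value = 0.010826; compare to alpha = 0.05. reject H0.

U_X = 5.5, p = 0.010826, reject H0 at alpha = 0.05.


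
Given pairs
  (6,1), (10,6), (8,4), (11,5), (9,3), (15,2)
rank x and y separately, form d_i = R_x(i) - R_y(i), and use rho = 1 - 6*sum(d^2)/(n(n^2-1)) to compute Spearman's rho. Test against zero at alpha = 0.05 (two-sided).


Step 1: Rank x and y separately (midranks; no ties here).
rank(x): 6->1, 10->4, 8->2, 11->5, 9->3, 15->6
rank(y): 1->1, 6->6, 4->4, 5->5, 3->3, 2->2
Step 2: d_i = R_x(i) - R_y(i); compute d_i^2.
  (1-1)^2=0, (4-6)^2=4, (2-4)^2=4, (5-5)^2=0, (3-3)^2=0, (6-2)^2=16
sum(d^2) = 24.
Step 3: rho = 1 - 6*24 / (6*(6^2 - 1)) = 1 - 144/210 = 0.314286.
Step 4: Under H0, t = rho * sqrt((n-2)/(1-rho^2)) = 0.6621 ~ t(4).
Step 5: Two-sided p-value from the t-distribution with 4 df = 0.544093.
Step 6: alpha = 0.05. fail to reject H0.

rho = 0.3143, p = 0.544093, fail to reject H0 at alpha = 0.05.


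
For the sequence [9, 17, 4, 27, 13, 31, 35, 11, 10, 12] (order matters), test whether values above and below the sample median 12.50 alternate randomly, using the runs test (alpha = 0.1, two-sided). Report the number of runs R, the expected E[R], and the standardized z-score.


Step 1: Compute median = 12.50; label A = above, B = below.
Labels in order: BABAAAABBB  (n_A = 5, n_B = 5)
Step 2: Count runs R = 5.
Step 3: Under H0 (random ordering), E[R] = 2*n_A*n_B/(n_A+n_B) + 1 = 2*5*5/10 + 1 = 6.0000.
        Var[R] = 2*n_A*n_B*(2*n_A*n_B - n_A - n_B) / ((n_A+n_B)^2 * (n_A+n_B-1)) = 2000/900 = 2.2222.
        SD[R] = 1.4907.
Step 4: Continuity-corrected z = (R + 0.5 - E[R]) / SD[R] = (5 + 0.5 - 6.0000) / 1.4907 = -0.3354.
Step 5: Two-sided p-value via normal approximation = 2*(1 - Phi(|z|)) = 0.737316.
Step 6: alpha = 0.1. fail to reject H0.

R = 5, z = -0.3354, p = 0.737316, fail to reject H0.


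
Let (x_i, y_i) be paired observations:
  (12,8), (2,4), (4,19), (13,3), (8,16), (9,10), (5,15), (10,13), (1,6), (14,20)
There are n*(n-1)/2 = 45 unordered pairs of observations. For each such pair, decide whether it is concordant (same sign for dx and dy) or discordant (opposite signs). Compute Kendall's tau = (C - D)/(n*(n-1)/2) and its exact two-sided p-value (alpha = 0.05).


Step 1: Enumerate the 45 unordered pairs (i,j) with i<j and classify each by sign(x_j-x_i) * sign(y_j-y_i).
  (1,2):dx=-10,dy=-4->C; (1,3):dx=-8,dy=+11->D; (1,4):dx=+1,dy=-5->D; (1,5):dx=-4,dy=+8->D
  (1,6):dx=-3,dy=+2->D; (1,7):dx=-7,dy=+7->D; (1,8):dx=-2,dy=+5->D; (1,9):dx=-11,dy=-2->C
  (1,10):dx=+2,dy=+12->C; (2,3):dx=+2,dy=+15->C; (2,4):dx=+11,dy=-1->D; (2,5):dx=+6,dy=+12->C
  (2,6):dx=+7,dy=+6->C; (2,7):dx=+3,dy=+11->C; (2,8):dx=+8,dy=+9->C; (2,9):dx=-1,dy=+2->D
  (2,10):dx=+12,dy=+16->C; (3,4):dx=+9,dy=-16->D; (3,5):dx=+4,dy=-3->D; (3,6):dx=+5,dy=-9->D
  (3,7):dx=+1,dy=-4->D; (3,8):dx=+6,dy=-6->D; (3,9):dx=-3,dy=-13->C; (3,10):dx=+10,dy=+1->C
  (4,5):dx=-5,dy=+13->D; (4,6):dx=-4,dy=+7->D; (4,7):dx=-8,dy=+12->D; (4,8):dx=-3,dy=+10->D
  (4,9):dx=-12,dy=+3->D; (4,10):dx=+1,dy=+17->C; (5,6):dx=+1,dy=-6->D; (5,7):dx=-3,dy=-1->C
  (5,8):dx=+2,dy=-3->D; (5,9):dx=-7,dy=-10->C; (5,10):dx=+6,dy=+4->C; (6,7):dx=-4,dy=+5->D
  (6,8):dx=+1,dy=+3->C; (6,9):dx=-8,dy=-4->C; (6,10):dx=+5,dy=+10->C; (7,8):dx=+5,dy=-2->D
  (7,9):dx=-4,dy=-9->C; (7,10):dx=+9,dy=+5->C; (8,9):dx=-9,dy=-7->C; (8,10):dx=+4,dy=+7->C
  (9,10):dx=+13,dy=+14->C
Step 2: C = 23, D = 22, total pairs = 45.
Step 3: tau = (C - D)/(n(n-1)/2) = (23 - 22)/45 = 0.022222.
Step 4: Exact two-sided p-value (enumerate n! = 3628800 permutations of y under H0): p = 1.000000.
Step 5: alpha = 0.05. fail to reject H0.

tau_b = 0.0222 (C=23, D=22), p = 1.000000, fail to reject H0.


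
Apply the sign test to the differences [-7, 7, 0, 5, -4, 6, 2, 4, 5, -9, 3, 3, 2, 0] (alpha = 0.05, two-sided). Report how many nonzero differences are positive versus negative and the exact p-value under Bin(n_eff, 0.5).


Step 1: Discard zero differences. Original n = 14; n_eff = number of nonzero differences = 12.
Nonzero differences (with sign): -7, +7, +5, -4, +6, +2, +4, +5, -9, +3, +3, +2
Step 2: Count signs: positive = 9, negative = 3.
Step 3: Under H0: P(positive) = 0.5, so the number of positives S ~ Bin(12, 0.5).
Step 4: Two-sided exact p-value = sum of Bin(12,0.5) probabilities at or below the observed probability = 0.145996.
Step 5: alpha = 0.05. fail to reject H0.

n_eff = 12, pos = 9, neg = 3, p = 0.145996, fail to reject H0.


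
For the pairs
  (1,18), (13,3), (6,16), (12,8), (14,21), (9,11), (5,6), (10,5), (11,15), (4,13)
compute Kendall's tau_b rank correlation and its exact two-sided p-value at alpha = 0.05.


Step 1: Enumerate the 45 unordered pairs (i,j) with i<j and classify each by sign(x_j-x_i) * sign(y_j-y_i).
  (1,2):dx=+12,dy=-15->D; (1,3):dx=+5,dy=-2->D; (1,4):dx=+11,dy=-10->D; (1,5):dx=+13,dy=+3->C
  (1,6):dx=+8,dy=-7->D; (1,7):dx=+4,dy=-12->D; (1,8):dx=+9,dy=-13->D; (1,9):dx=+10,dy=-3->D
  (1,10):dx=+3,dy=-5->D; (2,3):dx=-7,dy=+13->D; (2,4):dx=-1,dy=+5->D; (2,5):dx=+1,dy=+18->C
  (2,6):dx=-4,dy=+8->D; (2,7):dx=-8,dy=+3->D; (2,8):dx=-3,dy=+2->D; (2,9):dx=-2,dy=+12->D
  (2,10):dx=-9,dy=+10->D; (3,4):dx=+6,dy=-8->D; (3,5):dx=+8,dy=+5->C; (3,6):dx=+3,dy=-5->D
  (3,7):dx=-1,dy=-10->C; (3,8):dx=+4,dy=-11->D; (3,9):dx=+5,dy=-1->D; (3,10):dx=-2,dy=-3->C
  (4,5):dx=+2,dy=+13->C; (4,6):dx=-3,dy=+3->D; (4,7):dx=-7,dy=-2->C; (4,8):dx=-2,dy=-3->C
  (4,9):dx=-1,dy=+7->D; (4,10):dx=-8,dy=+5->D; (5,6):dx=-5,dy=-10->C; (5,7):dx=-9,dy=-15->C
  (5,8):dx=-4,dy=-16->C; (5,9):dx=-3,dy=-6->C; (5,10):dx=-10,dy=-8->C; (6,7):dx=-4,dy=-5->C
  (6,8):dx=+1,dy=-6->D; (6,9):dx=+2,dy=+4->C; (6,10):dx=-5,dy=+2->D; (7,8):dx=+5,dy=-1->D
  (7,9):dx=+6,dy=+9->C; (7,10):dx=-1,dy=+7->D; (8,9):dx=+1,dy=+10->C; (8,10):dx=-6,dy=+8->D
  (9,10):dx=-7,dy=-2->C
Step 2: C = 18, D = 27, total pairs = 45.
Step 3: tau = (C - D)/(n(n-1)/2) = (18 - 27)/45 = -0.200000.
Step 4: Exact two-sided p-value (enumerate n! = 3628800 permutations of y under H0): p = 0.484313.
Step 5: alpha = 0.05. fail to reject H0.

tau_b = -0.2000 (C=18, D=27), p = 0.484313, fail to reject H0.


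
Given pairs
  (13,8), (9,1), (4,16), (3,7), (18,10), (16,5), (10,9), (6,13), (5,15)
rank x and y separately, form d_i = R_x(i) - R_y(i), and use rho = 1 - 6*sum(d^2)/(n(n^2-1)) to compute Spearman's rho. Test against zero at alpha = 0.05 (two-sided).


Step 1: Rank x and y separately (midranks; no ties here).
rank(x): 13->7, 9->5, 4->2, 3->1, 18->9, 16->8, 10->6, 6->4, 5->3
rank(y): 8->4, 1->1, 16->9, 7->3, 10->6, 5->2, 9->5, 13->7, 15->8
Step 2: d_i = R_x(i) - R_y(i); compute d_i^2.
  (7-4)^2=9, (5-1)^2=16, (2-9)^2=49, (1-3)^2=4, (9-6)^2=9, (8-2)^2=36, (6-5)^2=1, (4-7)^2=9, (3-8)^2=25
sum(d^2) = 158.
Step 3: rho = 1 - 6*158 / (9*(9^2 - 1)) = 1 - 948/720 = -0.316667.
Step 4: Under H0, t = rho * sqrt((n-2)/(1-rho^2)) = -0.8833 ~ t(7).
Step 5: Two-sided p-value from the t-distribution with 7 df = 0.406397.
Step 6: alpha = 0.05. fail to reject H0.

rho = -0.3167, p = 0.406397, fail to reject H0 at alpha = 0.05.


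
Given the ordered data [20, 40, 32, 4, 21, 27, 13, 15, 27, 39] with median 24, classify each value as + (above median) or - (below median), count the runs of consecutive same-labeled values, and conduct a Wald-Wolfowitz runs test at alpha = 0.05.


Step 1: Compute median = 24; label A = above, B = below.
Labels in order: BAABBABBAA  (n_A = 5, n_B = 5)
Step 2: Count runs R = 6.
Step 3: Under H0 (random ordering), E[R] = 2*n_A*n_B/(n_A+n_B) + 1 = 2*5*5/10 + 1 = 6.0000.
        Var[R] = 2*n_A*n_B*(2*n_A*n_B - n_A - n_B) / ((n_A+n_B)^2 * (n_A+n_B-1)) = 2000/900 = 2.2222.
        SD[R] = 1.4907.
Step 4: R = E[R], so z = 0 with no continuity correction.
Step 5: Two-sided p-value via normal approximation = 2*(1 - Phi(|z|)) = 1.000000.
Step 6: alpha = 0.05. fail to reject H0.

R = 6, z = 0.0000, p = 1.000000, fail to reject H0.


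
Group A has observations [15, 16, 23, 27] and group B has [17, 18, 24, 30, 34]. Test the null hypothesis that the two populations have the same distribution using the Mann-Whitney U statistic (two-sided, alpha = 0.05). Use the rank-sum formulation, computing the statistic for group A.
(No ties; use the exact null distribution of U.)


Step 1: Combine and sort all 9 observations; assign midranks.
sorted (value, group): (15,X), (16,X), (17,Y), (18,Y), (23,X), (24,Y), (27,X), (30,Y), (34,Y)
ranks: 15->1, 16->2, 17->3, 18->4, 23->5, 24->6, 27->7, 30->8, 34->9
Step 2: Rank sum for X: R1 = 1 + 2 + 5 + 7 = 15.
Step 3: U_X = R1 - n1(n1+1)/2 = 15 - 4*5/2 = 15 - 10 = 5.
       U_Y = n1*n2 - U_X = 20 - 5 = 15.
Step 4: No ties, so the exact null distribution of U (based on enumerating the C(9,4) = 126 equally likely rank assignments) gives the two-sided p-value.
Step 5: p-value = 0.285714; compare to alpha = 0.05. fail to reject H0.

U_X = 5, p = 0.285714, fail to reject H0 at alpha = 0.05.


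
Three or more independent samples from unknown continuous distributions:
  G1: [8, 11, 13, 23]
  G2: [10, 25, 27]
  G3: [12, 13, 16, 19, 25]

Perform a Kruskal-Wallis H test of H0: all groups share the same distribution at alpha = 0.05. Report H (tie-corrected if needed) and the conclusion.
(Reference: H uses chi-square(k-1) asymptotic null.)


Step 1: Combine all N = 12 observations and assign midranks.
sorted (value, group, rank): (8,G1,1), (10,G2,2), (11,G1,3), (12,G3,4), (13,G1,5.5), (13,G3,5.5), (16,G3,7), (19,G3,8), (23,G1,9), (25,G2,10.5), (25,G3,10.5), (27,G2,12)
Step 2: Sum ranks within each group.
R_1 = 18.5 (n_1 = 4)
R_2 = 24.5 (n_2 = 3)
R_3 = 35 (n_3 = 5)
Step 3: H = 12/(N(N+1)) * sum(R_i^2/n_i) - 3(N+1)
     = 12/(12*13) * (18.5^2/4 + 24.5^2/3 + 35^2/5) - 3*13
     = 0.076923 * 530.646 - 39
     = 1.818910.
Step 4: Ties present; correction factor C = 1 - 12/(12^3 - 12) = 0.993007. Corrected H = 1.818910 / 0.993007 = 1.831719.
Step 5: Under H0, H ~ chi^2(2); p-value = 0.400172.
Step 6: alpha = 0.05. fail to reject H0.

H = 1.8317, df = 2, p = 0.400172, fail to reject H0.


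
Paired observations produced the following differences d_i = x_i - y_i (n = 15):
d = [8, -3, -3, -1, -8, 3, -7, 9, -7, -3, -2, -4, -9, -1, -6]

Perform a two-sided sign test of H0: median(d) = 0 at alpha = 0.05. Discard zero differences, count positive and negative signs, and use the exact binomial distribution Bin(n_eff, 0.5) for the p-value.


Step 1: Discard zero differences. Original n = 15; n_eff = number of nonzero differences = 15.
Nonzero differences (with sign): +8, -3, -3, -1, -8, +3, -7, +9, -7, -3, -2, -4, -9, -1, -6
Step 2: Count signs: positive = 3, negative = 12.
Step 3: Under H0: P(positive) = 0.5, so the number of positives S ~ Bin(15, 0.5).
Step 4: Two-sided exact p-value = sum of Bin(15,0.5) probabilities at or below the observed probability = 0.035156.
Step 5: alpha = 0.05. reject H0.

n_eff = 15, pos = 3, neg = 12, p = 0.035156, reject H0.


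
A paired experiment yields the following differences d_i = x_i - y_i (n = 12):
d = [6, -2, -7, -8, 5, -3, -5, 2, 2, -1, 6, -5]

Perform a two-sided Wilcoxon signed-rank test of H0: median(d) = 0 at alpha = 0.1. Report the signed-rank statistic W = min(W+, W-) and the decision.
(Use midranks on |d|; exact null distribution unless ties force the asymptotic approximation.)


Step 1: Drop any zero differences (none here) and take |d_i|.
|d| = [6, 2, 7, 8, 5, 3, 5, 2, 2, 1, 6, 5]
Step 2: Midrank |d_i| (ties get averaged ranks).
ranks: |6|->9.5, |2|->3, |7|->11, |8|->12, |5|->7, |3|->5, |5|->7, |2|->3, |2|->3, |1|->1, |6|->9.5, |5|->7
Step 3: Attach original signs; sum ranks with positive sign and with negative sign.
W+ = 9.5 + 7 + 3 + 3 + 9.5 = 32
W- = 3 + 11 + 12 + 5 + 7 + 1 + 7 = 46
(Check: W+ + W- = 78 should equal n(n+1)/2 = 78.)
Step 4: Test statistic W = min(W+, W-) = 32.
Step 5: Ties in |d|, so use the tie-corrected normal approximation.
        E[W] = n(n+1)/4 = 12*13/4 = 39.
        Tie groups: |d|=2 (t=3), |d|=5 (t=3), |d|=6 (t=2); sum(t^3 - t) = 54.
        Var[W] = n(n+1)(2n+1)/24 - sum(t^3-t)/48 = 3900/24 - 54/48 = 161.375.
        z = (W - E[W]) / sqrt(Var[W]) = (32 - 39) / 12.7033 = -0.5510.
        Two-sided p = 2*Phi(z) = 0.581609.
Step 6: alpha = 0.1. fail to reject H0.

W+ = 32, W- = 46, W = min = 32, p = 0.581609, fail to reject H0.


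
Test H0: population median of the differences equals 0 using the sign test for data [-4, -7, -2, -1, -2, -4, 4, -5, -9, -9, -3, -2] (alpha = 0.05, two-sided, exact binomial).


Step 1: Discard zero differences. Original n = 12; n_eff = number of nonzero differences = 12.
Nonzero differences (with sign): -4, -7, -2, -1, -2, -4, +4, -5, -9, -9, -3, -2
Step 2: Count signs: positive = 1, negative = 11.
Step 3: Under H0: P(positive) = 0.5, so the number of positives S ~ Bin(12, 0.5).
Step 4: Two-sided exact p-value = sum of Bin(12,0.5) probabilities at or below the observed probability = 0.006348.
Step 5: alpha = 0.05. reject H0.

n_eff = 12, pos = 1, neg = 11, p = 0.006348, reject H0.


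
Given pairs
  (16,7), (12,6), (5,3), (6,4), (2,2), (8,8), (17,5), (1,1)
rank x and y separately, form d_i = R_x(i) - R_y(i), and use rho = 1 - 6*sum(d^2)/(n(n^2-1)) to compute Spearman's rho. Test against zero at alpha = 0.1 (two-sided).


Step 1: Rank x and y separately (midranks; no ties here).
rank(x): 16->7, 12->6, 5->3, 6->4, 2->2, 8->5, 17->8, 1->1
rank(y): 7->7, 6->6, 3->3, 4->4, 2->2, 8->8, 5->5, 1->1
Step 2: d_i = R_x(i) - R_y(i); compute d_i^2.
  (7-7)^2=0, (6-6)^2=0, (3-3)^2=0, (4-4)^2=0, (2-2)^2=0, (5-8)^2=9, (8-5)^2=9, (1-1)^2=0
sum(d^2) = 18.
Step 3: rho = 1 - 6*18 / (8*(8^2 - 1)) = 1 - 108/504 = 0.785714.
Step 4: Under H0, t = rho * sqrt((n-2)/(1-rho^2)) = 3.1113 ~ t(6).
Step 5: Two-sided p-value from the t-distribution with 6 df = 0.020815.
Step 6: alpha = 0.1. reject H0.

rho = 0.7857, p = 0.020815, reject H0 at alpha = 0.1.


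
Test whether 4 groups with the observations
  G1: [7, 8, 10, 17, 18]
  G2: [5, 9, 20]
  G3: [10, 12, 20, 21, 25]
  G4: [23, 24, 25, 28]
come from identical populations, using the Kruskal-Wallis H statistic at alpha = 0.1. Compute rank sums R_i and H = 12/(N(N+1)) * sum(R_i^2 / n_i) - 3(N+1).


Step 1: Combine all N = 17 observations and assign midranks.
sorted (value, group, rank): (5,G2,1), (7,G1,2), (8,G1,3), (9,G2,4), (10,G1,5.5), (10,G3,5.5), (12,G3,7), (17,G1,8), (18,G1,9), (20,G2,10.5), (20,G3,10.5), (21,G3,12), (23,G4,13), (24,G4,14), (25,G3,15.5), (25,G4,15.5), (28,G4,17)
Step 2: Sum ranks within each group.
R_1 = 27.5 (n_1 = 5)
R_2 = 15.5 (n_2 = 3)
R_3 = 50.5 (n_3 = 5)
R_4 = 59.5 (n_4 = 4)
Step 3: H = 12/(N(N+1)) * sum(R_i^2/n_i) - 3(N+1)
     = 12/(17*18) * (27.5^2/5 + 15.5^2/3 + 50.5^2/5 + 59.5^2/4) - 3*18
     = 0.039216 * 1626.45 - 54
     = 9.782190.
Step 4: Ties present; correction factor C = 1 - 18/(17^3 - 17) = 0.996324. Corrected H = 9.782190 / 0.996324 = 9.818286.
Step 5: Under H0, H ~ chi^2(3); p-value = 0.020176.
Step 6: alpha = 0.1. reject H0.

H = 9.8183, df = 3, p = 0.020176, reject H0.


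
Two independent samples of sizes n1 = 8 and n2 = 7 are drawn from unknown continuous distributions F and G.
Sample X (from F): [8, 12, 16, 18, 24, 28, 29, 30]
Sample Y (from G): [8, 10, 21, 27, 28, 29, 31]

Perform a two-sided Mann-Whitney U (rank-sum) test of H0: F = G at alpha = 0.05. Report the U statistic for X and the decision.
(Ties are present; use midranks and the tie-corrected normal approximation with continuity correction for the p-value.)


Step 1: Combine and sort all 15 observations; assign midranks.
sorted (value, group): (8,X), (8,Y), (10,Y), (12,X), (16,X), (18,X), (21,Y), (24,X), (27,Y), (28,X), (28,Y), (29,X), (29,Y), (30,X), (31,Y)
ranks: 8->1.5, 8->1.5, 10->3, 12->4, 16->5, 18->6, 21->7, 24->8, 27->9, 28->10.5, 28->10.5, 29->12.5, 29->12.5, 30->14, 31->15
Step 2: Rank sum for X: R1 = 1.5 + 4 + 5 + 6 + 8 + 10.5 + 12.5 + 14 = 61.5.
Step 3: U_X = R1 - n1(n1+1)/2 = 61.5 - 8*9/2 = 61.5 - 36 = 25.5.
       U_Y = n1*n2 - U_X = 56 - 25.5 = 30.5.
Step 4: Ties are present, so use the tie-corrected normal approximation (with continuity correction) for the p-value.
Step 5: p-value = 0.816478; compare to alpha = 0.05. fail to reject H0.

U_X = 25.5, p = 0.816478, fail to reject H0 at alpha = 0.05.


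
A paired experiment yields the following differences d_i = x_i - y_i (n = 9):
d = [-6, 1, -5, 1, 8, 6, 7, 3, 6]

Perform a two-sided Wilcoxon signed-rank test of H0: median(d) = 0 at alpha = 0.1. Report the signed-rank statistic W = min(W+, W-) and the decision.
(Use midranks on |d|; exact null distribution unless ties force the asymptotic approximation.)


Step 1: Drop any zero differences (none here) and take |d_i|.
|d| = [6, 1, 5, 1, 8, 6, 7, 3, 6]
Step 2: Midrank |d_i| (ties get averaged ranks).
ranks: |6|->6, |1|->1.5, |5|->4, |1|->1.5, |8|->9, |6|->6, |7|->8, |3|->3, |6|->6
Step 3: Attach original signs; sum ranks with positive sign and with negative sign.
W+ = 1.5 + 1.5 + 9 + 6 + 8 + 3 + 6 = 35
W- = 6 + 4 = 10
(Check: W+ + W- = 45 should equal n(n+1)/2 = 45.)
Step 4: Test statistic W = min(W+, W-) = 10.
Step 5: Ties in |d|, so use the tie-corrected normal approximation.
        E[W] = n(n+1)/4 = 9*10/4 = 22.5.
        Tie groups: |d|=1 (t=2), |d|=6 (t=3); sum(t^3 - t) = 30.
        Var[W] = n(n+1)(2n+1)/24 - sum(t^3-t)/48 = 1710/24 - 30/48 = 70.625.
        z = (W - E[W]) / sqrt(Var[W]) = (10 - 22.5) / 8.4039 = -1.4874.
        Two-sided p = 2*Phi(z) = 0.136906.
Step 6: alpha = 0.1. fail to reject H0.

W+ = 35, W- = 10, W = min = 10, p = 0.136906, fail to reject H0.


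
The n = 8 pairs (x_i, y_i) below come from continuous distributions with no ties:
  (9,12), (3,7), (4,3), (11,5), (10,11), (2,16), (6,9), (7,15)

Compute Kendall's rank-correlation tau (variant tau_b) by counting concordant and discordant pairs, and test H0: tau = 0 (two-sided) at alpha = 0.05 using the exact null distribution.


Step 1: Enumerate the 28 unordered pairs (i,j) with i<j and classify each by sign(x_j-x_i) * sign(y_j-y_i).
  (1,2):dx=-6,dy=-5->C; (1,3):dx=-5,dy=-9->C; (1,4):dx=+2,dy=-7->D; (1,5):dx=+1,dy=-1->D
  (1,6):dx=-7,dy=+4->D; (1,7):dx=-3,dy=-3->C; (1,8):dx=-2,dy=+3->D; (2,3):dx=+1,dy=-4->D
  (2,4):dx=+8,dy=-2->D; (2,5):dx=+7,dy=+4->C; (2,6):dx=-1,dy=+9->D; (2,7):dx=+3,dy=+2->C
  (2,8):dx=+4,dy=+8->C; (3,4):dx=+7,dy=+2->C; (3,5):dx=+6,dy=+8->C; (3,6):dx=-2,dy=+13->D
  (3,7):dx=+2,dy=+6->C; (3,8):dx=+3,dy=+12->C; (4,5):dx=-1,dy=+6->D; (4,6):dx=-9,dy=+11->D
  (4,7):dx=-5,dy=+4->D; (4,8):dx=-4,dy=+10->D; (5,6):dx=-8,dy=+5->D; (5,7):dx=-4,dy=-2->C
  (5,8):dx=-3,dy=+4->D; (6,7):dx=+4,dy=-7->D; (6,8):dx=+5,dy=-1->D; (7,8):dx=+1,dy=+6->C
Step 2: C = 12, D = 16, total pairs = 28.
Step 3: tau = (C - D)/(n(n-1)/2) = (12 - 16)/28 = -0.142857.
Step 4: Exact two-sided p-value (enumerate n! = 40320 permutations of y under H0): p = 0.719544.
Step 5: alpha = 0.05. fail to reject H0.

tau_b = -0.1429 (C=12, D=16), p = 0.719544, fail to reject H0.
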